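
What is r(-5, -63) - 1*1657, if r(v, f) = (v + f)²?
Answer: 2967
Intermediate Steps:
r(v, f) = (f + v)²
r(-5, -63) - 1*1657 = (-63 - 5)² - 1*1657 = (-68)² - 1657 = 4624 - 1657 = 2967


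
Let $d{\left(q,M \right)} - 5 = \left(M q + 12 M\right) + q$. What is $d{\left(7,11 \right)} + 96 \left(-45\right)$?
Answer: $-4099$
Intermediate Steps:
$d{\left(q,M \right)} = 5 + q + 12 M + M q$ ($d{\left(q,M \right)} = 5 + \left(\left(M q + 12 M\right) + q\right) = 5 + \left(\left(12 M + M q\right) + q\right) = 5 + \left(q + 12 M + M q\right) = 5 + q + 12 M + M q$)
$d{\left(7,11 \right)} + 96 \left(-45\right) = \left(5 + 7 + 12 \cdot 11 + 11 \cdot 7\right) + 96 \left(-45\right) = \left(5 + 7 + 132 + 77\right) - 4320 = 221 - 4320 = -4099$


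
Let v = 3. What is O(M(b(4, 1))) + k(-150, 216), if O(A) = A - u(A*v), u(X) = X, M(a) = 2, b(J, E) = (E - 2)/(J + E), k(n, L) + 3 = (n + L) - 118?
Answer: -59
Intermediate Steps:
k(n, L) = -121 + L + n (k(n, L) = -3 + ((n + L) - 118) = -3 + ((L + n) - 118) = -3 + (-118 + L + n) = -121 + L + n)
b(J, E) = (-2 + E)/(E + J)
O(A) = -2*A (O(A) = A - A*3 = A - 3*A = -2*A)
O(M(b(4, 1))) + k(-150, 216) = -2*2 + (-121 + 216 - 150) = -4 - 55 = -59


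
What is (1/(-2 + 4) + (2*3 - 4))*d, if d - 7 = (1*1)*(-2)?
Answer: 25/2 ≈ 12.500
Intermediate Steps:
d = 5 (d = 7 + (1*1)*(-2) = 7 + 1*(-2) = 7 - 2 = 5)
(1/(-2 + 4) + (2*3 - 4))*d = (1/(-2 + 4) + (2*3 - 4))*5 = (1/2 + (6 - 4))*5 = ((½)*1 + 2)*5 = (½ + 2)*5 = (5/2)*5 = 25/2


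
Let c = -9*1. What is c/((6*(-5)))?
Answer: 3/10 ≈ 0.30000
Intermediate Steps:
c = -9
c/((6*(-5))) = -9/(6*(-5)) = -9/(-30) = -9*(-1/30) = 3/10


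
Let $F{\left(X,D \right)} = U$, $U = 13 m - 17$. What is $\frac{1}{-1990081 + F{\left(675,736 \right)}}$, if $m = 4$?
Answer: $- \frac{1}{1990046} \approx -5.025 \cdot 10^{-7}$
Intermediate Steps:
$U = 35$ ($U = 13 \cdot 4 - 17 = 52 - 17 = 35$)
$F{\left(X,D \right)} = 35$
$\frac{1}{-1990081 + F{\left(675,736 \right)}} = \frac{1}{-1990081 + 35} = \frac{1}{-1990046} = - \frac{1}{1990046}$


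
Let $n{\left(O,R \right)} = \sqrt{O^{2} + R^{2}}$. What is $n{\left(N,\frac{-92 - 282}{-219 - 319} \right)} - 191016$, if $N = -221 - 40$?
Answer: $-191016 + \frac{5 \sqrt{197173546}}{269} \approx -1.9076 \cdot 10^{5}$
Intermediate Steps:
$N = -261$
$n{\left(N,\frac{-92 - 282}{-219 - 319} \right)} - 191016 = \sqrt{\left(-261\right)^{2} + \left(\frac{-92 - 282}{-219 - 319}\right)^{2}} - 191016 = \sqrt{68121 + \left(- \frac{374}{-538}\right)^{2}} - 191016 = \sqrt{68121 + \left(\left(-374\right) \left(- \frac{1}{538}\right)\right)^{2}} - 191016 = \sqrt{68121 + \left(\frac{187}{269}\right)^{2}} - 191016 = \sqrt{68121 + \frac{34969}{72361}} - 191016 = \sqrt{\frac{4929338650}{72361}} - 191016 = \frac{5 \sqrt{197173546}}{269} - 191016 = -191016 + \frac{5 \sqrt{197173546}}{269}$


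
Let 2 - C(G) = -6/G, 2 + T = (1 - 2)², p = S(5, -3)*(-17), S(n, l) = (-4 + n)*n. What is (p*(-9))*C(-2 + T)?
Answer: 0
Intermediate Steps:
S(n, l) = n*(-4 + n)
p = -85 (p = (5*(-4 + 5))*(-17) = (5*1)*(-17) = 5*(-17) = -85)
T = -1 (T = -2 + (1 - 2)² = -2 + (-1)² = -2 + 1 = -1)
C(G) = 2 + 6/G (C(G) = 2 - (-6)/G = 2 + 6/G)
(p*(-9))*C(-2 + T) = (-85*(-9))*(2 + 6/(-2 - 1)) = 765*(2 + 6/(-3)) = 765*(2 + 6*(-⅓)) = 765*(2 - 2) = 765*0 = 0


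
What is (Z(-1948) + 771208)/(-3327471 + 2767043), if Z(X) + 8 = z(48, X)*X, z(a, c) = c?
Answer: -1141476/140107 ≈ -8.1472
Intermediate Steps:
Z(X) = -8 + X**2 (Z(X) = -8 + X*X = -8 + X**2)
(Z(-1948) + 771208)/(-3327471 + 2767043) = ((-8 + (-1948)**2) + 771208)/(-3327471 + 2767043) = ((-8 + 3794704) + 771208)/(-560428) = (3794696 + 771208)*(-1/560428) = 4565904*(-1/560428) = -1141476/140107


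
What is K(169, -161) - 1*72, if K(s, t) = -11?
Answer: -83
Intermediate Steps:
K(169, -161) - 1*72 = -11 - 1*72 = -11 - 72 = -83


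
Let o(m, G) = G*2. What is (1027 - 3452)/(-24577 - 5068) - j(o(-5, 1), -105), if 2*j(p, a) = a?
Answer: 623515/11858 ≈ 52.582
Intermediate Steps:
o(m, G) = 2*G
j(p, a) = a/2
(1027 - 3452)/(-24577 - 5068) - j(o(-5, 1), -105) = (1027 - 3452)/(-24577 - 5068) - (-105)/2 = -2425/(-29645) - 1*(-105/2) = -2425*(-1/29645) + 105/2 = 485/5929 + 105/2 = 623515/11858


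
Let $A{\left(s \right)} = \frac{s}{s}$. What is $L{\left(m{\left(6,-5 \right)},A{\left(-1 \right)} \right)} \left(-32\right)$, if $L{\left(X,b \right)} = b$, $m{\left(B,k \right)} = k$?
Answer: $-32$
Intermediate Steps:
$A{\left(s \right)} = 1$
$L{\left(m{\left(6,-5 \right)},A{\left(-1 \right)} \right)} \left(-32\right) = 1 \left(-32\right) = -32$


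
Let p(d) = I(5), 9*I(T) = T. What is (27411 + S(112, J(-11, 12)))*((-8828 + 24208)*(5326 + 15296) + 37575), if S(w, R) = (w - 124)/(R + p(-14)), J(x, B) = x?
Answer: 408676350939885/47 ≈ 8.6952e+12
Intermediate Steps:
I(T) = T/9
p(d) = 5/9 (p(d) = (⅑)*5 = 5/9)
S(w, R) = (-124 + w)/(5/9 + R) (S(w, R) = (w - 124)/(R + 5/9) = (-124 + w)/(5/9 + R))
(27411 + S(112, J(-11, 12)))*((-8828 + 24208)*(5326 + 15296) + 37575) = (27411 + 9*(-124 + 112)/(5 + 9*(-11)))*((-8828 + 24208)*(5326 + 15296) + 37575) = (27411 + 9*(-12)/(5 - 99))*(15380*20622 + 37575) = (27411 + 9*(-12)/(-94))*(317166360 + 37575) = (27411 + 9*(-1/94)*(-12))*317203935 = (27411 + 54/47)*317203935 = (1288371/47)*317203935 = 408676350939885/47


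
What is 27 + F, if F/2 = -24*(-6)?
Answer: 315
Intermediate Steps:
F = 288 (F = 2*(-24*(-6)) = 2*144 = 288)
27 + F = 27 + 288 = 315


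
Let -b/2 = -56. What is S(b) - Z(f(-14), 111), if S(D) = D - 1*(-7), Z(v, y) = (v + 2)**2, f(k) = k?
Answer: -25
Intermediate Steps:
b = 112 (b = -2*(-56) = 112)
Z(v, y) = (2 + v)**2
S(D) = 7 + D (S(D) = D + 7 = 7 + D)
S(b) - Z(f(-14), 111) = (7 + 112) - (2 - 14)**2 = 119 - 1*(-12)**2 = 119 - 1*144 = 119 - 144 = -25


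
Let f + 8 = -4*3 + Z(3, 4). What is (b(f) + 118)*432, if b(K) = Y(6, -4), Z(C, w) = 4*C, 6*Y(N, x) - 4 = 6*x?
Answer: 49536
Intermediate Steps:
Y(N, x) = ⅔ + x (Y(N, x) = ⅔ + (6*x)/6 = ⅔ + x)
f = -8 (f = -8 + (-4*3 + 4*3) = -8 + (-12 + 12) = -8 + 0 = -8)
b(K) = -10/3 (b(K) = ⅔ - 4 = -10/3)
(b(f) + 118)*432 = (-10/3 + 118)*432 = (344/3)*432 = 49536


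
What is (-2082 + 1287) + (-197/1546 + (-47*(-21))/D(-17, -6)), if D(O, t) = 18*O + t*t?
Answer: -27785666/34785 ≈ -798.78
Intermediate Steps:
D(O, t) = t² + 18*O (D(O, t) = 18*O + t² = t² + 18*O)
(-2082 + 1287) + (-197/1546 + (-47*(-21))/D(-17, -6)) = (-2082 + 1287) + (-197/1546 + (-47*(-21))/((-6)² + 18*(-17))) = -795 + (-197*1/1546 + 987/(36 - 306)) = -795 + (-197/1546 + 987/(-270)) = -795 + (-197/1546 + 987*(-1/270)) = -795 + (-197/1546 - 329/90) = -795 - 131591/34785 = -27785666/34785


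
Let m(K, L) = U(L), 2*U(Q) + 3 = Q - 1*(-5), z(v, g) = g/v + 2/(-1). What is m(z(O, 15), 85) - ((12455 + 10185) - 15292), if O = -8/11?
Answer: -14609/2 ≈ -7304.5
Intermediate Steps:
O = -8/11 (O = -8*1/11 = -8/11 ≈ -0.72727)
z(v, g) = -2 + g/v (z(v, g) = g/v + 2*(-1) = g/v - 2 = -2 + g/v)
U(Q) = 1 + Q/2 (U(Q) = -3/2 + (Q - 1*(-5))/2 = -3/2 + (Q + 5)/2 = -3/2 + (5 + Q)/2 = -3/2 + (5/2 + Q/2) = 1 + Q/2)
m(K, L) = 1 + L/2
m(z(O, 15), 85) - ((12455 + 10185) - 15292) = (1 + (½)*85) - ((12455 + 10185) - 15292) = (1 + 85/2) - (22640 - 15292) = 87/2 - 1*7348 = 87/2 - 7348 = -14609/2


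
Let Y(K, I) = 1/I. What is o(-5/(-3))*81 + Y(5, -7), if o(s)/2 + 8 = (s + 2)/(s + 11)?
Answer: -166150/133 ≈ -1249.2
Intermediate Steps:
o(s) = -16 + 2*(2 + s)/(11 + s) (o(s) = -16 + 2*((s + 2)/(s + 11)) = -16 + 2*((2 + s)/(11 + s)) = -16 + 2*(2 + s)/(11 + s))
o(-5/(-3))*81 + Y(5, -7) = (2*(-86 - (-35)/(-3))/(11 - 5/(-3)))*81 + 1/(-7) = (2*(-86 - (-35)*(-1)/3)/(11 - 5*(-⅓)))*81 - ⅐ = (2*(-86 - 7*5/3)/(11 + 5/3))*81 - ⅐ = (2*(-86 - 35/3)/(38/3))*81 - ⅐ = (2*(3/38)*(-293/3))*81 - ⅐ = -293/19*81 - ⅐ = -23733/19 - ⅐ = -166150/133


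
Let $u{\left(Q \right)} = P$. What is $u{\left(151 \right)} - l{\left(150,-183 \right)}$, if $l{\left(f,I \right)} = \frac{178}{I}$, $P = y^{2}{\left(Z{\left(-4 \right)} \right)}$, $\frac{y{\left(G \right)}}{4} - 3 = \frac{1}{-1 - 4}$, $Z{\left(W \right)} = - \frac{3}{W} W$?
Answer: $\frac{578338}{4575} \approx 126.41$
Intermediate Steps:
$Z{\left(W \right)} = -3$
$y{\left(G \right)} = \frac{56}{5}$ ($y{\left(G \right)} = 12 + \frac{4}{-1 - 4} = 12 + \frac{4}{-5} = 12 + 4 \left(- \frac{1}{5}\right) = 12 - \frac{4}{5} = \frac{56}{5}$)
$P = \frac{3136}{25}$ ($P = \left(\frac{56}{5}\right)^{2} = \frac{3136}{25} \approx 125.44$)
$u{\left(Q \right)} = \frac{3136}{25}$
$u{\left(151 \right)} - l{\left(150,-183 \right)} = \frac{3136}{25} - \frac{178}{-183} = \frac{3136}{25} - 178 \left(- \frac{1}{183}\right) = \frac{3136}{25} - - \frac{178}{183} = \frac{3136}{25} + \frac{178}{183} = \frac{578338}{4575}$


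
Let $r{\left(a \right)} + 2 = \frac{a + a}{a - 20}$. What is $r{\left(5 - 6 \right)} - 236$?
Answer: $- \frac{4996}{21} \approx -237.9$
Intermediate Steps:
$r{\left(a \right)} = -2 + \frac{2 a}{-20 + a}$ ($r{\left(a \right)} = -2 + \frac{a + a}{a - 20} = -2 + \frac{2 a}{-20 + a}$)
$r{\left(5 - 6 \right)} - 236 = \frac{40}{-20 + \left(5 - 6\right)} - 236 = \frac{40}{-20 - 1} - 236 = \frac{40}{-21} - 236 = 40 \left(- \frac{1}{21}\right) - 236 = - \frac{40}{21} - 236 = - \frac{4996}{21}$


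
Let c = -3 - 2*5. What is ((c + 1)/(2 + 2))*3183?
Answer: -9549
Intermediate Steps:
c = -13 (c = -3 - 1*10 = -3 - 10 = -13)
((c + 1)/(2 + 2))*3183 = ((-13 + 1)/(2 + 2))*3183 = -12/4*3183 = -12*¼*3183 = -3*3183 = -9549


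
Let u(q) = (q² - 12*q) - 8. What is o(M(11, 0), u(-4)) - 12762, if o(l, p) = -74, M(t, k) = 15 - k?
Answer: -12836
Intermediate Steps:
u(q) = -8 + q² - 12*q
o(M(11, 0), u(-4)) - 12762 = -74 - 12762 = -12836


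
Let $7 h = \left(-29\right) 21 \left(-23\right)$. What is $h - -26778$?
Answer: $28779$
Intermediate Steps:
$h = 2001$ ($h = \frac{\left(-29\right) 21 \left(-23\right)}{7} = \frac{\left(-609\right) \left(-23\right)}{7} = \frac{1}{7} \cdot 14007 = 2001$)
$h - -26778 = 2001 - -26778 = 2001 + 26778 = 28779$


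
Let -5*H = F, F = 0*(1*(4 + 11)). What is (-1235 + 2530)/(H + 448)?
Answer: 185/64 ≈ 2.8906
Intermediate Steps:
F = 0 (F = 0*(1*15) = 0*15 = 0)
H = 0 (H = -⅕*0 = 0)
(-1235 + 2530)/(H + 448) = (-1235 + 2530)/(0 + 448) = 1295/448 = 1295*(1/448) = 185/64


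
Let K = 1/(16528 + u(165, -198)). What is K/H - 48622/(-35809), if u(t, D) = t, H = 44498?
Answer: 36116670288717/26599108327226 ≈ 1.3578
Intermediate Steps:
K = 1/16693 (K = 1/(16528 + 165) = 1/16693 ≈ 5.9905e-5)
K/H - 48622/(-35809) = (1/16693)/44498 - 48622/(-35809) = (1/16693)*(1/44498) - 48622*(-1/35809) = 1/742805114 + 48622/35809 = 36116670288717/26599108327226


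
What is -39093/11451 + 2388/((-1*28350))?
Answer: -63090641/18035325 ≈ -3.4982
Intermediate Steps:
-39093/11451 + 2388/((-1*28350)) = -39093*1/11451 + 2388/(-28350) = -13031/3817 + 2388*(-1/28350) = -13031/3817 - 398/4725 = -63090641/18035325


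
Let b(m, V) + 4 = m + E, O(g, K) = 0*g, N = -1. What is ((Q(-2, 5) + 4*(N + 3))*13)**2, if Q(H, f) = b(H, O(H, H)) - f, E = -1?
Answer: 2704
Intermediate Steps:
O(g, K) = 0
b(m, V) = -5 + m (b(m, V) = -4 + (m - 1) = -4 + (-1 + m) = -5 + m)
Q(H, f) = -5 + H - f (Q(H, f) = (-5 + H) - f = -5 + H - f)
((Q(-2, 5) + 4*(N + 3))*13)**2 = (((-5 - 2 - 1*5) + 4*(-1 + 3))*13)**2 = (((-5 - 2 - 5) + 4*2)*13)**2 = ((-12 + 8)*13)**2 = (-4*13)**2 = (-52)**2 = 2704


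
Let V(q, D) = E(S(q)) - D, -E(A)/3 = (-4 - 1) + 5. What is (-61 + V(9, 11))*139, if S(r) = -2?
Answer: -10008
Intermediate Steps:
E(A) = 0 (E(A) = -3*((-4 - 1) + 5) = -3*(-5 + 5) = -3*0 = 0)
V(q, D) = -D (V(q, D) = 0 - D = -D)
(-61 + V(9, 11))*139 = (-61 - 1*11)*139 = (-61 - 11)*139 = -72*139 = -10008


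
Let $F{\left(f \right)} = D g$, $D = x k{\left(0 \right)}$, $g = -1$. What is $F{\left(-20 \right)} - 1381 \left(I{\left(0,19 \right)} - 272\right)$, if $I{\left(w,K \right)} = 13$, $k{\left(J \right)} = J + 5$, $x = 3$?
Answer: $357664$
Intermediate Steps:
$k{\left(J \right)} = 5 + J$
$D = 15$ ($D = 3 \left(5 + 0\right) = 3 \cdot 5 = 15$)
$F{\left(f \right)} = -15$ ($F{\left(f \right)} = 15 \left(-1\right) = -15$)
$F{\left(-20 \right)} - 1381 \left(I{\left(0,19 \right)} - 272\right) = -15 - 1381 \left(13 - 272\right) = -15 - -357679 = -15 + 357679 = 357664$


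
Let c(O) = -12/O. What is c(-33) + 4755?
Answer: 52309/11 ≈ 4755.4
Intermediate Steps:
c(-33) + 4755 = -12/(-33) + 4755 = -12*(-1/33) + 4755 = 4/11 + 4755 = 52309/11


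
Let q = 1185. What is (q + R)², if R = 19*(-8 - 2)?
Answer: 990025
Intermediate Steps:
R = -190 (R = 19*(-10) = -190)
(q + R)² = (1185 - 190)² = 995² = 990025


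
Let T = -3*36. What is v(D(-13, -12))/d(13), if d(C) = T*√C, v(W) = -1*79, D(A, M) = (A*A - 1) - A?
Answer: 79*√13/1404 ≈ 0.20288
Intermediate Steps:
D(A, M) = -1 + A² - A (D(A, M) = (A² - 1) - A = (-1 + A²) - A = -1 + A² - A)
v(W) = -79
T = -108
d(C) = -108*√C
v(D(-13, -12))/d(13) = -79*(-√13/1404) = -(-79)*√13/1404 = 79*√13/1404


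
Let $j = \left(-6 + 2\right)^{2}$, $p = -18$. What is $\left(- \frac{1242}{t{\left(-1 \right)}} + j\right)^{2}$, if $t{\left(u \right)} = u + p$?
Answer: $\frac{2390116}{361} \approx 6620.8$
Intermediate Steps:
$t{\left(u \right)} = -18 + u$ ($t{\left(u \right)} = u - 18 = -18 + u$)
$j = 16$ ($j = \left(-4\right)^{2} = 16$)
$\left(- \frac{1242}{t{\left(-1 \right)}} + j\right)^{2} = \left(- \frac{1242}{-18 - 1} + 16\right)^{2} = \left(- \frac{1242}{-19} + 16\right)^{2} = \left(\left(-1242\right) \left(- \frac{1}{19}\right) + 16\right)^{2} = \left(\frac{1242}{19} + 16\right)^{2} = \left(\frac{1546}{19}\right)^{2} = \frac{2390116}{361}$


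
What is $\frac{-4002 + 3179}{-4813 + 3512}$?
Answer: $\frac{823}{1301} \approx 0.63259$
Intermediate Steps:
$\frac{-4002 + 3179}{-4813 + 3512} = - \frac{823}{-1301} = \left(-823\right) \left(- \frac{1}{1301}\right) = \frac{823}{1301}$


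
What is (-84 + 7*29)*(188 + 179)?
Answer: 43673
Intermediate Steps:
(-84 + 7*29)*(188 + 179) = (-84 + 203)*367 = 119*367 = 43673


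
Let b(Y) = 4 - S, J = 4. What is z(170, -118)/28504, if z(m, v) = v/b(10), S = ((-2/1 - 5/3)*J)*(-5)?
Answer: 177/2964416 ≈ 5.9708e-5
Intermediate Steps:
S = 220/3 (S = ((-2/1 - 5/3)*4)*(-5) = ((-2*1 - 5*⅓)*4)*(-5) = ((-2 - 5/3)*4)*(-5) = -11/3*4*(-5) = -44/3*(-5) = 220/3 ≈ 73.333)
b(Y) = -208/3 (b(Y) = 4 - 1*220/3 = 4 - 220/3 = -208/3)
z(m, v) = -3*v/208 (z(m, v) = v/(-208/3) = v*(-3/208) = -3*v/208)
z(170, -118)/28504 = -3/208*(-118)/28504 = (177/104)*(1/28504) = 177/2964416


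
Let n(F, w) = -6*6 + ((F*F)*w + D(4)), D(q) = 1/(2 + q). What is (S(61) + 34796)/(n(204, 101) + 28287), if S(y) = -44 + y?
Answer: 208878/25388803 ≈ 0.0082272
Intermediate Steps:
n(F, w) = -215/6 + w*F**2 (n(F, w) = -6*6 + ((F*F)*w + 1/(2 + 4)) = -36 + (F**2*w + 1/6) = -36 + (w*F**2 + 1/6) = -36 + (1/6 + w*F**2) = -215/6 + w*F**2)
(S(61) + 34796)/(n(204, 101) + 28287) = ((-44 + 61) + 34796)/((-215/6 + 101*204**2) + 28287) = (17 + 34796)/((-215/6 + 101*41616) + 28287) = 34813/((-215/6 + 4203216) + 28287) = 34813/(25219081/6 + 28287) = 34813/(25388803/6) = 34813*(6/25388803) = 208878/25388803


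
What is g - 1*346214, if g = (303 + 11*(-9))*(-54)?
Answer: -357230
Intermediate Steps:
g = -11016 (g = (303 - 99)*(-54) = 204*(-54) = -11016)
g - 1*346214 = -11016 - 1*346214 = -11016 - 346214 = -357230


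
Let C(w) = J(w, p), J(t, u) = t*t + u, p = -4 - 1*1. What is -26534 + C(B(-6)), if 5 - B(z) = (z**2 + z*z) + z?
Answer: -22818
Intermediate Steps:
p = -5 (p = -4 - 1 = -5)
J(t, u) = u + t**2 (J(t, u) = t**2 + u = u + t**2)
B(z) = 5 - z - 2*z**2 (B(z) = 5 - ((z**2 + z*z) + z) = 5 - ((z**2 + z**2) + z) = 5 - (2*z**2 + z) = 5 - (z + 2*z**2) = 5 + (-z - 2*z**2) = 5 - z - 2*z**2)
C(w) = -5 + w**2
-26534 + C(B(-6)) = -26534 + (-5 + (5 - 1*(-6) - 2*(-6)**2)**2) = -26534 + (-5 + (5 + 6 - 2*36)**2) = -26534 + (-5 + (5 + 6 - 72)**2) = -26534 + (-5 + (-61)**2) = -26534 + (-5 + 3721) = -26534 + 3716 = -22818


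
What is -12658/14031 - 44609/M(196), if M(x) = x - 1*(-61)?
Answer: -629161985/3605967 ≈ -174.48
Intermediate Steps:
M(x) = 61 + x (M(x) = x + 61 = 61 + x)
-12658/14031 - 44609/M(196) = -12658/14031 - 44609/(61 + 196) = -12658*1/14031 - 44609/257 = -12658/14031 - 44609*1/257 = -12658/14031 - 44609/257 = -629161985/3605967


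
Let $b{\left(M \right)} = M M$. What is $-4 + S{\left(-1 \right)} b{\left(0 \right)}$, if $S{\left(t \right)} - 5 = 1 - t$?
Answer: $-4$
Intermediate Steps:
$b{\left(M \right)} = M^{2}$
$S{\left(t \right)} = 6 - t$ ($S{\left(t \right)} = 5 - \left(-1 + t\right) = 6 - t$)
$-4 + S{\left(-1 \right)} b{\left(0 \right)} = -4 + \left(6 - -1\right) 0^{2} = -4 + \left(6 + 1\right) 0 = -4 + 7 \cdot 0 = -4 + 0 = -4$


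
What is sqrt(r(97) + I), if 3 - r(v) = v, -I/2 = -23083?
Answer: 2*sqrt(11518) ≈ 214.64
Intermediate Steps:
I = 46166 (I = -2*(-23083) = 46166)
r(v) = 3 - v
sqrt(r(97) + I) = sqrt((3 - 1*97) + 46166) = sqrt((3 - 97) + 46166) = sqrt(-94 + 46166) = sqrt(46072) = 2*sqrt(11518)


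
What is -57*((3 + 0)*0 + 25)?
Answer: -1425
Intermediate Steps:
-57*((3 + 0)*0 + 25) = -57*(3*0 + 25) = -57*(0 + 25) = -57*25 = -1425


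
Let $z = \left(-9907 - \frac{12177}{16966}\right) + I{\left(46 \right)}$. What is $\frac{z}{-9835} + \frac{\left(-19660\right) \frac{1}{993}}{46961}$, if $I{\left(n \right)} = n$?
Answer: $\frac{7798947121798919}{7781089518466530} \approx 1.0023$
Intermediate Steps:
$z = - \frac{167313903}{16966}$ ($z = \left(-9907 - \frac{12177}{16966}\right) + 46 = - \frac{168094339}{16966} + 46 = - \frac{167313903}{16966} \approx -9861.7$)
$\frac{z}{-9835} + \frac{\left(-19660\right) \frac{1}{993}}{46961} = - \frac{167313903}{16966 \left(-9835\right)} + \frac{\left(-19660\right) \frac{1}{993}}{46961} = \left(- \frac{167313903}{16966}\right) \left(- \frac{1}{9835}\right) + \left(-19660\right) \frac{1}{993} \cdot \frac{1}{46961} = \frac{167313903}{166860610} - \frac{19660}{46632273} = \frac{7798947121798919}{7781089518466530}$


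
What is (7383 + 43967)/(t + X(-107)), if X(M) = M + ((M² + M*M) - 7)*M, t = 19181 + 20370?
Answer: -51350/2409893 ≈ -0.021308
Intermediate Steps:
t = 39551
X(M) = M + M*(-7 + 2*M²) (X(M) = M + ((M² + M²) - 7)*M = M + (2*M² - 7)*M = M + (-7 + 2*M²)*M = M + M*(-7 + 2*M²))
(7383 + 43967)/(t + X(-107)) = (7383 + 43967)/(39551 + 2*(-107)*(-3 + (-107)²)) = 51350/(39551 + 2*(-107)*(-3 + 11449)) = 51350/(39551 + 2*(-107)*11446) = 51350/(39551 - 2449444) = 51350/(-2409893) = 51350*(-1/2409893) = -51350/2409893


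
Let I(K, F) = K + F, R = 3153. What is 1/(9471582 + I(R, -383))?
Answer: 1/9474352 ≈ 1.0555e-7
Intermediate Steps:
I(K, F) = F + K
1/(9471582 + I(R, -383)) = 1/(9471582 + (-383 + 3153)) = 1/(9471582 + 2770) = 1/9474352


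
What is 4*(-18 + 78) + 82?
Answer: 322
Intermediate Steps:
4*(-18 + 78) + 82 = 4*60 + 82 = 240 + 82 = 322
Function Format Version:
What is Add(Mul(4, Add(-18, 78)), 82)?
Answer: 322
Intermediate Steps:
Add(Mul(4, Add(-18, 78)), 82) = Add(Mul(4, 60), 82) = Add(240, 82) = 322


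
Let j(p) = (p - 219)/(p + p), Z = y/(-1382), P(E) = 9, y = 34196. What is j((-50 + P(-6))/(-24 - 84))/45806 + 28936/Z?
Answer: -37551310938135/32110830508 ≈ -1169.4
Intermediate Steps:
Z = -17098/691 (Z = 34196/(-1382) = 34196*(-1/1382) = -17098/691 ≈ -24.744)
j(p) = (-219 + p)/(2*p) (j(p) = (-219 + p)/((2*p)) = (-219 + p)*(1/(2*p)) = (-219 + p)/(2*p))
j((-50 + P(-6))/(-24 - 84))/45806 + 28936/Z = ((-219 + (-50 + 9)/(-24 - 84))/(2*(((-50 + 9)/(-24 - 84)))))/45806 + 28936/(-17098/691) = ((-219 - 41/(-108))/(2*((-41/(-108)))))*(1/45806) + 28936*(-691/17098) = ((-219 - 41*(-1/108))/(2*((-41*(-1/108)))))*(1/45806) - 9997388/8549 = ((-219 + 41/108)/(2*(41/108)))*(1/45806) - 9997388/8549 = ((½)*(108/41)*(-23611/108))*(1/45806) - 9997388/8549 = -23611/82*1/45806 - 9997388/8549 = -23611/3756092 - 9997388/8549 = -37551310938135/32110830508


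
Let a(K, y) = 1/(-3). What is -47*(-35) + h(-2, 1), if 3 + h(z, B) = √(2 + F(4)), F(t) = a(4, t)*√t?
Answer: 1642 + 2*√3/3 ≈ 1643.2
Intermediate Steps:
a(K, y) = -⅓
F(t) = -√t/3
h(z, B) = -3 + 2*√3/3 (h(z, B) = -3 + √(2 - √4/3) = -3 + √(2 - ⅓*2) = -3 + √(2 - ⅔) = -3 + √(4/3) = -3 + 2*√3/3)
-47*(-35) + h(-2, 1) = -47*(-35) + (-3 + 2*√3/3) = 1645 + (-3 + 2*√3/3) = 1642 + 2*√3/3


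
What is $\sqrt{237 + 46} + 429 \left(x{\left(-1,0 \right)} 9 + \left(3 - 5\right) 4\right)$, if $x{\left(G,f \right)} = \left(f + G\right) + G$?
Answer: $-11154 + \sqrt{283} \approx -11137.0$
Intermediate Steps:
$x{\left(G,f \right)} = f + 2 G$ ($x{\left(G,f \right)} = \left(G + f\right) + G = f + 2 G$)
$\sqrt{237 + 46} + 429 \left(x{\left(-1,0 \right)} 9 + \left(3 - 5\right) 4\right) = \sqrt{237 + 46} + 429 \left(\left(0 + 2 \left(-1\right)\right) 9 + \left(3 - 5\right) 4\right) = \sqrt{283} + 429 \left(\left(0 - 2\right) 9 - 8\right) = \sqrt{283} + 429 \left(\left(-2\right) 9 - 8\right) = \sqrt{283} + 429 \left(-18 - 8\right) = \sqrt{283} + 429 \left(-26\right) = \sqrt{283} - 11154 = -11154 + \sqrt{283}$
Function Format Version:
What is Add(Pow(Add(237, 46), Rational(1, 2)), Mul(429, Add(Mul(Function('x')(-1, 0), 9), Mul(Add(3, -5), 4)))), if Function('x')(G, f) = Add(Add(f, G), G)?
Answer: Add(-11154, Pow(283, Rational(1, 2))) ≈ -11137.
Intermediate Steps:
Function('x')(G, f) = Add(f, Mul(2, G)) (Function('x')(G, f) = Add(Add(G, f), G) = Add(f, Mul(2, G)))
Add(Pow(Add(237, 46), Rational(1, 2)), Mul(429, Add(Mul(Function('x')(-1, 0), 9), Mul(Add(3, -5), 4)))) = Add(Pow(Add(237, 46), Rational(1, 2)), Mul(429, Add(Mul(Add(0, Mul(2, -1)), 9), Mul(Add(3, -5), 4)))) = Add(Pow(283, Rational(1, 2)), Mul(429, Add(Mul(Add(0, -2), 9), Mul(-2, 4)))) = Add(Pow(283, Rational(1, 2)), Mul(429, Add(Mul(-2, 9), -8))) = Add(Pow(283, Rational(1, 2)), Mul(429, Add(-18, -8))) = Add(Pow(283, Rational(1, 2)), Mul(429, -26)) = Add(Pow(283, Rational(1, 2)), -11154) = Add(-11154, Pow(283, Rational(1, 2)))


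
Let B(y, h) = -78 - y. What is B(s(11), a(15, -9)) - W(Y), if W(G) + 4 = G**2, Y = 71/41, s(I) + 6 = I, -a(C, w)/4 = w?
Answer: -137840/1681 ≈ -81.999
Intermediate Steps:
a(C, w) = -4*w
s(I) = -6 + I
Y = 71/41 (Y = 71*(1/41) = 71/41 ≈ 1.7317)
W(G) = -4 + G**2
B(s(11), a(15, -9)) - W(Y) = (-78 - (-6 + 11)) - (-4 + (71/41)**2) = (-78 - 1*5) - (-4 + 5041/1681) = (-78 - 5) - 1*(-1683/1681) = -83 + 1683/1681 = -137840/1681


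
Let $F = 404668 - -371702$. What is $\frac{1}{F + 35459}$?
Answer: $\frac{1}{811829} \approx 1.2318 \cdot 10^{-6}$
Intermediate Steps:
$F = 776370$ ($F = 404668 + 371702 = 776370$)
$\frac{1}{F + 35459} = \frac{1}{776370 + 35459} = \frac{1}{811829}$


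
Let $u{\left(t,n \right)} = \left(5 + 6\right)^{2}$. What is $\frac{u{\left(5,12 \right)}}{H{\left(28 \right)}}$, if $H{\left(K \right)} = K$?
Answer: $\frac{121}{28} \approx 4.3214$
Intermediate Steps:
$u{\left(t,n \right)} = 121$ ($u{\left(t,n \right)} = 11^{2} = 121$)
$\frac{u{\left(5,12 \right)}}{H{\left(28 \right)}} = \frac{121}{28}$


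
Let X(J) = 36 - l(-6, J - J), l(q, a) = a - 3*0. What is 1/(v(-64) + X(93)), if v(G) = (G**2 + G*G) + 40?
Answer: 1/8268 ≈ 0.00012095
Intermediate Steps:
v(G) = 40 + 2*G**2 (v(G) = (G**2 + G**2) + 40 = 2*G**2 + 40 = 40 + 2*G**2)
l(q, a) = a (l(q, a) = a + 0 = a)
X(J) = 36 (X(J) = 36 - (J - J) = 36 - 1*0 = 36 + 0 = 36)
1/(v(-64) + X(93)) = 1/((40 + 2*(-64)**2) + 36) = 1/((40 + 2*4096) + 36) = 1/((40 + 8192) + 36) = 1/(8232 + 36) = 1/8268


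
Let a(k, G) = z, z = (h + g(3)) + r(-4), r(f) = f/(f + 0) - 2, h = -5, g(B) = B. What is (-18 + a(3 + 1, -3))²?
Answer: 441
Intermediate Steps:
r(f) = -1 (r(f) = f/f - 2 = 1 - 2 = -1)
z = -3 (z = (-5 + 3) - 1 = -2 - 1 = -3)
a(k, G) = -3
(-18 + a(3 + 1, -3))² = (-18 - 3)² = (-21)² = 441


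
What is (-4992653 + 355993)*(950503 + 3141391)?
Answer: -18972721234040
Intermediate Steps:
(-4992653 + 355993)*(950503 + 3141391) = -4636660*4091894 = -18972721234040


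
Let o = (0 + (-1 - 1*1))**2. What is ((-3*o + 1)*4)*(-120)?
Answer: 5280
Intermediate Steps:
o = 4 (o = (0 + (-1 - 1))**2 = (0 - 2)**2 = (-2)**2 = 4)
((-3*o + 1)*4)*(-120) = ((-3*4 + 1)*4)*(-120) = ((-12 + 1)*4)*(-120) = -11*4*(-120) = -44*(-120) = 5280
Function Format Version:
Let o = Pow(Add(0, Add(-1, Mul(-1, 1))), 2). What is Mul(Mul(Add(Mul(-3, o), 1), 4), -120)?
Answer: 5280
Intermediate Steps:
o = 4 (o = Pow(Add(0, Add(-1, -1)), 2) = Pow(Add(0, -2), 2) = Pow(-2, 2) = 4)
Mul(Mul(Add(Mul(-3, o), 1), 4), -120) = Mul(Mul(Add(Mul(-3, 4), 1), 4), -120) = Mul(Mul(Add(-12, 1), 4), -120) = Mul(Mul(-11, 4), -120) = Mul(-44, -120) = 5280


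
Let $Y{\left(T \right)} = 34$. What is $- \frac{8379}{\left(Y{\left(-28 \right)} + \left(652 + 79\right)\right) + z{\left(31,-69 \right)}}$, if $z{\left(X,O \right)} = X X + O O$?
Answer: $- \frac{8379}{6487} \approx -1.2917$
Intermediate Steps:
$z{\left(X,O \right)} = O^{2} + X^{2}$ ($z{\left(X,O \right)} = X^{2} + O^{2} = O^{2} + X^{2}$)
$- \frac{8379}{\left(Y{\left(-28 \right)} + \left(652 + 79\right)\right) + z{\left(31,-69 \right)}} = - \frac{8379}{\left(34 + \left(652 + 79\right)\right) + \left(\left(-69\right)^{2} + 31^{2}\right)} = - \frac{8379}{\left(34 + 731\right) + \left(4761 + 961\right)} = - \frac{8379}{765 + 5722} = - \frac{8379}{6487}$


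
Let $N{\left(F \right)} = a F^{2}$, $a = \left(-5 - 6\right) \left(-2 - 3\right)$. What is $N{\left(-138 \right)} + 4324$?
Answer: $1051744$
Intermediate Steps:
$a = 55$ ($a = \left(-5 - 6\right) \left(-5\right) = \left(-11\right) \left(-5\right) = 55$)
$N{\left(F \right)} = 55 F^{2}$
$N{\left(-138 \right)} + 4324 = 55 \left(-138\right)^{2} + 4324 = 55 \cdot 19044 + 4324 = 1047420 + 4324 = 1051744$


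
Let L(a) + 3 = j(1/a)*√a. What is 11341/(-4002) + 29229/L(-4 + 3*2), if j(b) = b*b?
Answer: -2808192203/284142 - 58458*√2/71 ≈ -11047.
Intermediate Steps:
j(b) = b²
L(a) = -3 + a^(-3/2) (L(a) = -3 + (1/a)²*√a = -3 + √a/a² = -3 + a^(-3/2))
11341/(-4002) + 29229/L(-4 + 3*2) = 11341/(-4002) + 29229/(-3 + (-4 + 3*2)^(-3/2)) = 11341*(-1/4002) + 29229/(-3 + (-4 + 6)^(-3/2)) = -11341/4002 + 29229/(-3 + 2^(-3/2)) = -11341/4002 + 29229/(-3 + √2/4)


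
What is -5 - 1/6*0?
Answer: -5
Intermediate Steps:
-5 - 1/6*0 = -5 - 1*⅙*0 = -5 - ⅙*0 = -5 + 0 = -5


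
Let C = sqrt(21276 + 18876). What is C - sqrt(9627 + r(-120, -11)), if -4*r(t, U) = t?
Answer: -3*sqrt(1073) + 2*sqrt(10038) ≈ 102.11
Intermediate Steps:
r(t, U) = -t/4
C = 2*sqrt(10038) (C = sqrt(40152) = 2*sqrt(10038) ≈ 200.38)
C - sqrt(9627 + r(-120, -11)) = 2*sqrt(10038) - sqrt(9627 - 1/4*(-120)) = 2*sqrt(10038) - sqrt(9627 + 30) = 2*sqrt(10038) - sqrt(9657) = 2*sqrt(10038) - 3*sqrt(1073) = -3*sqrt(1073) + 2*sqrt(10038)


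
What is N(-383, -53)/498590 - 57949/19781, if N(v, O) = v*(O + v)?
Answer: -12794801141/4931304395 ≈ -2.5946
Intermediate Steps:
N(-383, -53)/498590 - 57949/19781 = -383*(-53 - 383)/498590 - 57949/19781 = -383*(-436)*(1/498590) - 57949*1/19781 = 166988*(1/498590) - 57949/19781 = 83494/249295 - 57949/19781 = -12794801141/4931304395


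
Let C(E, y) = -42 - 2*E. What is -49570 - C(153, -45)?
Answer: -49222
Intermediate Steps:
C(E, y) = -42 - 2*E
-49570 - C(153, -45) = -49570 - (-42 - 2*153) = -49570 - (-42 - 306) = -49570 - 1*(-348) = -49570 + 348 = -49222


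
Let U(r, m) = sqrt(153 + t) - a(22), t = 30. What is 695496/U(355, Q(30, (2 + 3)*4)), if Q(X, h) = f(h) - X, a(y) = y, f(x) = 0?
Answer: -15300912/301 - 695496*sqrt(183)/301 ≈ -82091.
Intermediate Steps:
Q(X, h) = -X (Q(X, h) = 0 - X = -X)
U(r, m) = -22 + sqrt(183) (U(r, m) = sqrt(153 + 30) - 1*22 = sqrt(183) - 22 = -22 + sqrt(183))
695496/U(355, Q(30, (2 + 3)*4)) = 695496/(-22 + sqrt(183))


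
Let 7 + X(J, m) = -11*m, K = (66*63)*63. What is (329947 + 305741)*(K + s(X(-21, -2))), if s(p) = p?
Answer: 166530549672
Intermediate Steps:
K = 261954 (K = 4158*63 = 261954)
X(J, m) = -7 - 11*m
(329947 + 305741)*(K + s(X(-21, -2))) = (329947 + 305741)*(261954 + (-7 - 11*(-2))) = 635688*(261954 + (-7 + 22)) = 635688*(261954 + 15) = 635688*261969 = 166530549672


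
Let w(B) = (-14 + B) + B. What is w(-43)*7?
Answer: -700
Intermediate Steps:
w(B) = -14 + 2*B
w(-43)*7 = (-14 + 2*(-43))*7 = (-14 - 86)*7 = -100*7 = -700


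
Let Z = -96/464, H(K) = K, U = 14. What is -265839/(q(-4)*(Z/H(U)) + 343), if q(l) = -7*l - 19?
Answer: -53965317/69602 ≈ -775.34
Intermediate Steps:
q(l) = -19 - 7*l
Z = -6/29 (Z = -96*1/464 = -6/29 ≈ -0.20690)
-265839/(q(-4)*(Z/H(U)) + 343) = -265839/((-19 - 7*(-4))*(-6/29/14) + 343) = -265839/((-19 + 28)*(-6/29*1/14) + 343) = -265839/(9*(-3/203) + 343) = -265839/(-27/203 + 343) = -265839/69602/203 = -265839*203/69602 = -53965317/69602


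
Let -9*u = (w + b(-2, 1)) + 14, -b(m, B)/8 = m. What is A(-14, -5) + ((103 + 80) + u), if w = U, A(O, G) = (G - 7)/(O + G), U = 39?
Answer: 10030/57 ≈ 175.96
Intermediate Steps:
A(O, G) = (-7 + G)/(G + O)
w = 39
b(m, B) = -8*m
u = -23/3 (u = -((39 - 8*(-2)) + 14)/9 = -((39 + 16) + 14)/9 = -(55 + 14)/9 = -1/9*69 = -23/3 ≈ -7.6667)
A(-14, -5) + ((103 + 80) + u) = (-7 - 5)/(-5 - 14) + ((103 + 80) - 23/3) = -12/(-19) + (183 - 23/3) = -1/19*(-12) + 526/3 = 12/19 + 526/3 = 10030/57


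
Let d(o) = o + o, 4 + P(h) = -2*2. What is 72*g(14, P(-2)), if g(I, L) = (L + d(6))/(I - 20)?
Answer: -48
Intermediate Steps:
P(h) = -8 (P(h) = -4 - 2*2 = -4 - 4 = -8)
d(o) = 2*o
g(I, L) = (12 + L)/(-20 + I) (g(I, L) = (L + 2*6)/(I - 20) = (L + 12)/(-20 + I) = (12 + L)/(-20 + I))
72*g(14, P(-2)) = 72*((12 - 8)/(-20 + 14)) = 72*(4/(-6)) = 72*(-1/6*4) = 72*(-2/3) = -48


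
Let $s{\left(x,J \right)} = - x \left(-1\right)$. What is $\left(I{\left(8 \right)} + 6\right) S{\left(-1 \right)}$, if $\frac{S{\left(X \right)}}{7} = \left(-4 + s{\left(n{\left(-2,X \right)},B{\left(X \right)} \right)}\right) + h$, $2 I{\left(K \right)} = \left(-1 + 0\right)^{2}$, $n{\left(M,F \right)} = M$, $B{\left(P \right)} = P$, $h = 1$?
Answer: $- \frac{455}{2} \approx -227.5$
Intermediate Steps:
$I{\left(K \right)} = \frac{1}{2}$ ($I{\left(K \right)} = \frac{\left(-1 + 0\right)^{2}}{2} = \frac{\left(-1\right)^{2}}{2} = \frac{1}{2} \cdot 1 = \frac{1}{2}$)
$s{\left(x,J \right)} = x$
$S{\left(X \right)} = -35$ ($S{\left(X \right)} = 7 \left(\left(-4 - 2\right) + 1\right) = 7 \left(-6 + 1\right) = 7 \left(-5\right) = -35$)
$\left(I{\left(8 \right)} + 6\right) S{\left(-1 \right)} = \left(\frac{1}{2} + 6\right) \left(-35\right) = \frac{13}{2} \left(-35\right) = - \frac{455}{2}$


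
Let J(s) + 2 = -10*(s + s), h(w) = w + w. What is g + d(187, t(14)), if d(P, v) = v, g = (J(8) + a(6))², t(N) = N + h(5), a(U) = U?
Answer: 24360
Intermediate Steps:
h(w) = 2*w
J(s) = -2 - 20*s (J(s) = -2 - 10*(s + s) = -2 - 20*s)
t(N) = 10 + N (t(N) = N + 2*5 = N + 10 = 10 + N)
g = 24336 (g = ((-2 - 20*8) + 6)² = ((-2 - 160) + 6)² = (-162 + 6)² = (-156)² = 24336)
g + d(187, t(14)) = 24336 + (10 + 14) = 24336 + 24 = 24360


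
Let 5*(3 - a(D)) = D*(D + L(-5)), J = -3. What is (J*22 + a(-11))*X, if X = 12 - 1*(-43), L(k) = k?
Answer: -5401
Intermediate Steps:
X = 55 (X = 12 + 43 = 55)
a(D) = 3 - D*(-5 + D)/5 (a(D) = 3 - D*(D - 5)/5 = 3 - D*(-5 + D)/5)
(J*22 + a(-11))*X = (-3*22 + (3 - 11 - ⅕*(-11)²))*55 = (-66 + (3 - 11 - ⅕*121))*55 = (-66 + (3 - 11 - 121/5))*55 = (-66 - 161/5)*55 = -491/5*55 = -5401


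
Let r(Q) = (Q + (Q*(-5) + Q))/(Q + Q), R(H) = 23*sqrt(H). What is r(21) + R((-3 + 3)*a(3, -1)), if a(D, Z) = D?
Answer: -3/2 ≈ -1.5000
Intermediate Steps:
r(Q) = -3/2 (r(Q) = (Q + (-5*Q + Q))/((2*Q)) = (Q - 4*Q)*(1/(2*Q)) = (-3*Q)*(1/(2*Q)) = -3/2)
r(21) + R((-3 + 3)*a(3, -1)) = -3/2 + 23*sqrt((-3 + 3)*3) = -3/2 + 23*sqrt(0*3) = -3/2 + 23*sqrt(0) = -3/2 + 23*0 = -3/2 + 0 = -3/2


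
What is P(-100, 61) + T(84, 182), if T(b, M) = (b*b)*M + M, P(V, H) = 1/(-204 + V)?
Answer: 390449695/304 ≈ 1.2844e+6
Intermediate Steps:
T(b, M) = M + M*b² (T(b, M) = b²*M + M = M*b² + M = M + M*b²)
P(-100, 61) + T(84, 182) = 1/(-204 - 100) + 182*(1 + 84²) = 1/(-304) + 182*(1 + 7056) = -1/304 + 182*7057 = -1/304 + 1284374 = 390449695/304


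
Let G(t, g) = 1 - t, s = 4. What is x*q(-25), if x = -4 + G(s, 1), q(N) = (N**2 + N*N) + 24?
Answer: -8918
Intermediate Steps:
q(N) = 24 + 2*N**2 (q(N) = (N**2 + N**2) + 24 = 2*N**2 + 24 = 24 + 2*N**2)
x = -7 (x = -4 + (1 - 1*4) = -4 + (1 - 4) = -4 - 3 = -7)
x*q(-25) = -7*(24 + 2*(-25)**2) = -7*(24 + 2*625) = -7*(24 + 1250) = -7*1274 = -8918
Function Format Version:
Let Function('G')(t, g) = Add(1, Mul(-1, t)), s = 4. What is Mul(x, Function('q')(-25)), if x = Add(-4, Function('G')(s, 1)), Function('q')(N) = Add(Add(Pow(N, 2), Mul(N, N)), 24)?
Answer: -8918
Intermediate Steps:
Function('q')(N) = Add(24, Mul(2, Pow(N, 2))) (Function('q')(N) = Add(Add(Pow(N, 2), Pow(N, 2)), 24) = Add(Mul(2, Pow(N, 2)), 24) = Add(24, Mul(2, Pow(N, 2))))
x = -7 (x = Add(-4, Add(1, Mul(-1, 4))) = Add(-4, Add(1, -4)) = Add(-4, -3) = -7)
Mul(x, Function('q')(-25)) = Mul(-7, Add(24, Mul(2, Pow(-25, 2)))) = Mul(-7, Add(24, Mul(2, 625))) = Mul(-7, Add(24, 1250)) = Mul(-7, 1274) = -8918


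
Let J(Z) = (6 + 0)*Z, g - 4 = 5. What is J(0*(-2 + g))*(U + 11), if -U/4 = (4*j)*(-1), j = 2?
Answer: 0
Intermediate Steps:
g = 9 (g = 4 + 5 = 9)
J(Z) = 6*Z
U = 32 (U = -4*4*2*(-1) = -32*(-1) = -4*(-8) = 32)
J(0*(-2 + g))*(U + 11) = (6*(0*(-2 + 9)))*(32 + 11) = (6*(0*7))*43 = (6*0)*43 = 0*43 = 0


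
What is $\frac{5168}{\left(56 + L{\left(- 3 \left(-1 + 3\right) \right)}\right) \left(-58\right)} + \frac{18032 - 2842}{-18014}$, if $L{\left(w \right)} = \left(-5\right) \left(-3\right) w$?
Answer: $\frac{464277}{261203} \approx 1.7775$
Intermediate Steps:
$L{\left(w \right)} = 15 w$
$\frac{5168}{\left(56 + L{\left(- 3 \left(-1 + 3\right) \right)}\right) \left(-58\right)} + \frac{18032 - 2842}{-18014} = \frac{5168}{\left(56 + 15 \left(- 3 \left(-1 + 3\right)\right)\right) \left(-58\right)} + \frac{18032 - 2842}{-18014} = \frac{5168}{\left(56 + 15 \left(\left(-3\right) 2\right)\right) \left(-58\right)} + \left(18032 - 2842\right) \left(- \frac{1}{18014}\right) = \frac{5168}{\left(56 + 15 \left(-6\right)\right) \left(-58\right)} + 15190 \left(- \frac{1}{18014}\right) = \frac{5168}{\left(56 - 90\right) \left(-58\right)} - \frac{7595}{9007} = \frac{5168}{\left(-34\right) \left(-58\right)} - \frac{7595}{9007} = \frac{5168}{1972} - \frac{7595}{9007} = 5168 \cdot \frac{1}{1972} - \frac{7595}{9007} = \frac{76}{29} - \frac{7595}{9007} = \frac{464277}{261203}$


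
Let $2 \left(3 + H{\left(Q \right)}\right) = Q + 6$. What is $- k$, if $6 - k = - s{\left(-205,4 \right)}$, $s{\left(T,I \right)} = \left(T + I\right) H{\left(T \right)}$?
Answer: $- \frac{41217}{2} \approx -20609.0$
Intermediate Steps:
$H{\left(Q \right)} = \frac{Q}{2}$ ($H{\left(Q \right)} = -3 + \frac{Q + 6}{2} = -3 + \frac{6 + Q}{2} = -3 + \left(3 + \frac{Q}{2}\right) = \frac{Q}{2}$)
$s{\left(T,I \right)} = \frac{T \left(I + T\right)}{2}$ ($s{\left(T,I \right)} = \left(T + I\right) \frac{T}{2} = \left(I + T\right) \frac{T}{2} = \frac{T \left(I + T\right)}{2}$)
$k = \frac{41217}{2}$ ($k = 6 - - \frac{\left(-205\right) \left(4 - 205\right)}{2} = 6 - - \frac{\left(-205\right) \left(-201\right)}{2} = 6 - \left(-1\right) \frac{41205}{2} = 6 - - \frac{41205}{2} = 6 + \frac{41205}{2} = \frac{41217}{2} \approx 20609.0$)
$- k = \left(-1\right) \frac{41217}{2} = - \frac{41217}{2}$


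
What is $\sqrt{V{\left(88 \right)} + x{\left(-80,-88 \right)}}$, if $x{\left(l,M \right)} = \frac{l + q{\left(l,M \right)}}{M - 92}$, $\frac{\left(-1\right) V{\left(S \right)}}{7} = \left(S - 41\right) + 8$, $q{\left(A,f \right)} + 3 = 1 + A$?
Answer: $\frac{i \sqrt{38410}}{10} \approx 19.598 i$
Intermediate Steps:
$q{\left(A,f \right)} = -2 + A$ ($q{\left(A,f \right)} = -3 + \left(1 + A\right) = -2 + A$)
$V{\left(S \right)} = 231 - 7 S$ ($V{\left(S \right)} = - 7 \left(\left(S - 41\right) + 8\right) = - 7 \left(\left(-41 + S\right) + 8\right) = - 7 \left(-33 + S\right) = 231 - 7 S$)
$x{\left(l,M \right)} = \frac{-2 + 2 l}{-92 + M}$ ($x{\left(l,M \right)} = \frac{l + \left(-2 + l\right)}{M - 92} = \frac{-2 + 2 l}{-92 + M}$)
$\sqrt{V{\left(88 \right)} + x{\left(-80,-88 \right)}} = \sqrt{\left(231 - 616\right) + \frac{2 \left(-1 - 80\right)}{-92 - 88}} = \sqrt{\left(231 - 616\right) + 2 \frac{1}{-180} \left(-81\right)} = \sqrt{-385 + 2 \left(- \frac{1}{180}\right) \left(-81\right)} = \sqrt{-385 + \frac{9}{10}} = \sqrt{- \frac{3841}{10}} = \frac{i \sqrt{38410}}{10}$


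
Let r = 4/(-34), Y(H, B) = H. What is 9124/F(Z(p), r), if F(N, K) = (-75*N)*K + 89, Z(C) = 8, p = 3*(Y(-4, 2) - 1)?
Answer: 155108/2713 ≈ 57.172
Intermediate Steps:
p = -15 (p = 3*(-4 - 1) = 3*(-5) = -15)
r = -2/17 (r = 4*(-1/34) = -2/17 ≈ -0.11765)
F(N, K) = 89 - 75*K*N (F(N, K) = -75*K*N + 89 = 89 - 75*K*N)
9124/F(Z(p), r) = 9124/(89 - 75*(-2/17)*8) = 9124/(89 + 1200/17) = 9124/(2713/17) = 9124*(17/2713) = 155108/2713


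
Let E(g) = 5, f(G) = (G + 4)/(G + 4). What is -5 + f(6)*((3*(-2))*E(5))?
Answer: -35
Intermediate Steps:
f(G) = 1 (f(G) = (4 + G)/(4 + G) = 1)
-5 + f(6)*((3*(-2))*E(5)) = -5 + 1*((3*(-2))*5) = -5 + 1*(-6*5) = -5 + 1*(-30) = -5 - 30 = -35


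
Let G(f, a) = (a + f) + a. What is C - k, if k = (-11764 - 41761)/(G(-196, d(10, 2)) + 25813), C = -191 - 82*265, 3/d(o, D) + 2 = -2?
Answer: -1122927701/51231 ≈ -21919.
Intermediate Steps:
d(o, D) = -¾ (d(o, D) = 3/(-2 - 2) = 3/(-4) = 3*(-¼) = -¾)
G(f, a) = f + 2*a
C = -21921 (C = -191 - 21730 = -21921)
k = -107050/51231 (k = (-11764 - 41761)/((-196 + 2*(-¾)) + 25813) = -53525/((-196 - 3/2) + 25813) = -53525/(-395/2 + 25813) = -53525/51231/2 = -53525*2/51231 = -107050/51231 ≈ -2.0896)
C - k = -21921 - 1*(-107050/51231) = -21921 + 107050/51231 = -1122927701/51231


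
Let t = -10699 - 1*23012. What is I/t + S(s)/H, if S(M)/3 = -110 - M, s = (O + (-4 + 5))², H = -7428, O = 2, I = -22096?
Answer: 58721305/83468436 ≈ 0.70352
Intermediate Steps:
s = 9 (s = (2 + (-4 + 5))² = (2 + 1)² = 3² = 9)
t = -33711 (t = -10699 - 23012 = -33711)
S(M) = -330 - 3*M (S(M) = 3*(-110 - M) = -330 - 3*M)
I/t + S(s)/H = -22096/(-33711) + (-330 - 3*9)/(-7428) = -22096*(-1/33711) + (-330 - 27)*(-1/7428) = 22096/33711 - 357*(-1/7428) = 22096/33711 + 119/2476 = 58721305/83468436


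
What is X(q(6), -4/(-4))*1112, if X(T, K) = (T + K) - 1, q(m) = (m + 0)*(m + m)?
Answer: 80064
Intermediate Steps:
q(m) = 2*m² (q(m) = m*(2*m) = 2*m²)
X(T, K) = -1 + K + T (X(T, K) = (K + T) - 1 = -1 + K + T)
X(q(6), -4/(-4))*1112 = (-1 - 4/(-4) + 2*6²)*1112 = (-1 - 4*(-¼) + 2*36)*1112 = (-1 + 1 + 72)*1112 = 72*1112 = 80064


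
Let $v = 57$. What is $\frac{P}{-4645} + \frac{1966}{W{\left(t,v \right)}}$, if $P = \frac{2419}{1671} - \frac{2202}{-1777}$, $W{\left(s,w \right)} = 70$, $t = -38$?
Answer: $\frac{2711590883234}{96548968005} \approx 28.085$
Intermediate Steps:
$P = \frac{7978105}{2969367}$ ($P = 2419 \cdot \frac{1}{1671} - - \frac{2202}{1777} = \frac{2419}{1671} + \frac{2202}{1777} = \frac{7978105}{2969367} \approx 2.6868$)
$\frac{P}{-4645} + \frac{1966}{W{\left(t,v \right)}} = \frac{7978105}{2969367 \left(-4645\right)} + \frac{1966}{70} = \frac{7978105}{2969367} \left(- \frac{1}{4645}\right) + 1966 \cdot \frac{1}{70} = - \frac{1595621}{2758541943} + \frac{983}{35} = \frac{2711590883234}{96548968005}$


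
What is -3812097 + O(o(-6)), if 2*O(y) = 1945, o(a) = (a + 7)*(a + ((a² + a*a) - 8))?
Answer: -7622249/2 ≈ -3.8111e+6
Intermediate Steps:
o(a) = (7 + a)*(-8 + a + 2*a²) (o(a) = (7 + a)*(a + ((a² + a²) - 8)) = (7 + a)*(a + (2*a² - 8)) = (7 + a)*(a + (-8 + 2*a²)) = (7 + a)*(-8 + a + 2*a²))
O(y) = 1945/2 (O(y) = (½)*1945 = 1945/2)
-3812097 + O(o(-6)) = -3812097 + 1945/2 = -7622249/2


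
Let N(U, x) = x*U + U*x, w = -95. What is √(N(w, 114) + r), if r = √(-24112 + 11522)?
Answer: √(-21660 + I*√12590) ≈ 0.3812 + 147.17*I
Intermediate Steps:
N(U, x) = 2*U*x (N(U, x) = U*x + U*x = 2*U*x)
r = I*√12590 (r = √(-12590) = I*√12590 ≈ 112.21*I)
√(N(w, 114) + r) = √(2*(-95)*114 + I*√12590) = √(-21660 + I*√12590)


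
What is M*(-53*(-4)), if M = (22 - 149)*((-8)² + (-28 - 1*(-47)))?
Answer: -2234692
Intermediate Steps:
M = -10541 (M = -127*(64 + (-28 + 47)) = -127*(64 + 19) = -127*83 = -10541)
M*(-53*(-4)) = -(-558673)*(-4) = -10541*212 = -2234692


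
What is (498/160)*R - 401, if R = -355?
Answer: -24095/16 ≈ -1505.9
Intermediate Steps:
(498/160)*R - 401 = (498/160)*(-355) - 401 = (498*(1/160))*(-355) - 401 = (249/80)*(-355) - 401 = -17679/16 - 401 = -24095/16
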